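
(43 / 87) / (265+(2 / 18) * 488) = 129 / 83317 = 0.00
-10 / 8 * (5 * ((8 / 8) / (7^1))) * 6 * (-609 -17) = 23475 / 7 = 3353.57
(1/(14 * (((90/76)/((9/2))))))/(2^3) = 19/560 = 0.03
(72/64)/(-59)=-9/472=-0.02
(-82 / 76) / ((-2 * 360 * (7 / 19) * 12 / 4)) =41 / 30240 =0.00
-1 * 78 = -78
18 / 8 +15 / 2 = 39 / 4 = 9.75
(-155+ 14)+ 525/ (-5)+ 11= -235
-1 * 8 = -8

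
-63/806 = -0.08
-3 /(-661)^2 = -3 /436921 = -0.00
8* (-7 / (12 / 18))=-84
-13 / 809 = -0.02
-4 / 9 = -0.44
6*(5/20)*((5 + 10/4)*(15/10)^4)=3645/64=56.95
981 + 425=1406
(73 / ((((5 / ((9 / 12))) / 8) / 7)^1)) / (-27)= -22.71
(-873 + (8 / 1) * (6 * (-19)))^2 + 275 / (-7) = 22303300 / 7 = 3186185.71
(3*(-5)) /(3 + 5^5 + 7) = -1 /209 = -0.00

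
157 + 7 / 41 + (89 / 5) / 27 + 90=1371739 / 5535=247.83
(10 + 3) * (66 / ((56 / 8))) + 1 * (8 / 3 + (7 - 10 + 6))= 2693 / 21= 128.24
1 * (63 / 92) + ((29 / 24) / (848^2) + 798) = 317034257563 / 396945408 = 798.68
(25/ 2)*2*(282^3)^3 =281956417306646564620800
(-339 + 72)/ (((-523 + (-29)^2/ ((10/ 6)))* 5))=267/ 92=2.90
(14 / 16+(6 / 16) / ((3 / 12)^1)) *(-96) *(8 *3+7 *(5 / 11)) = -68172 / 11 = -6197.45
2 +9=11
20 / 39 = 0.51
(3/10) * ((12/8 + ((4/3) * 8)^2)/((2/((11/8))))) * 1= 4565/192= 23.78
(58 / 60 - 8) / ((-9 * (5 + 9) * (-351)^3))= -211 / 163460622780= -0.00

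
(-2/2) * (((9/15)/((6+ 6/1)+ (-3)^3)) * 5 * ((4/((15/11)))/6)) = 22/225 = 0.10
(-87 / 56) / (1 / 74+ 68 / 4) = -3219 / 35252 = -0.09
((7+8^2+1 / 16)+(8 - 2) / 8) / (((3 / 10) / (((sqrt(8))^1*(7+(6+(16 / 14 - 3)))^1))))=74685*sqrt(2) / 14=7544.32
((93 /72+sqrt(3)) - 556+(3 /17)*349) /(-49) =201193 /19992 - sqrt(3) /49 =10.03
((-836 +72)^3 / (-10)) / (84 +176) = 55742968 / 325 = 171516.82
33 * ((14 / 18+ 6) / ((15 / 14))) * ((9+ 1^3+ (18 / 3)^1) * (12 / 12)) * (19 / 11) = 259616 / 45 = 5769.24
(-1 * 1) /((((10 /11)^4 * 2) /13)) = -190333 /20000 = -9.52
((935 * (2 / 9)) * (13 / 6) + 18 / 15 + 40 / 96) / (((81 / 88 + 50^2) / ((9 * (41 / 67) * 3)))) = 220063646 / 73727135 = 2.98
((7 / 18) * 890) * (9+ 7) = 49840 / 9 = 5537.78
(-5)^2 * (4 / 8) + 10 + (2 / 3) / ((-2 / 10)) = 115 / 6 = 19.17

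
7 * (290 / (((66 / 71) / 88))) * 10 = 5765200 / 3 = 1921733.33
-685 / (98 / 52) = -17810 / 49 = -363.47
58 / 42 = 29 / 21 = 1.38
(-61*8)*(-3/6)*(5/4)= 305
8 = 8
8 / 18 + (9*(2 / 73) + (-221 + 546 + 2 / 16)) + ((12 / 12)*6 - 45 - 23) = 1386617 / 5256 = 263.82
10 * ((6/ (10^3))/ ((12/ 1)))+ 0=1/ 200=0.00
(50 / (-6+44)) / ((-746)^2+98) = 25 / 10575666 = 0.00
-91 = -91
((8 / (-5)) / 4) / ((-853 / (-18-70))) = -176 / 4265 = -0.04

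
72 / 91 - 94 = -8482 / 91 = -93.21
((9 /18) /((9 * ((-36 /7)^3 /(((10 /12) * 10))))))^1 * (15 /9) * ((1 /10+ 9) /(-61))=780325 /922109184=0.00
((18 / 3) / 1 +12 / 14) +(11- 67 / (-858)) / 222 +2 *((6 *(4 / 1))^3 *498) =18358262851111 / 1333332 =13768710.91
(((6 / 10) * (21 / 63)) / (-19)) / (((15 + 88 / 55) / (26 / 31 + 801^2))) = -19889657 / 48887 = -406.85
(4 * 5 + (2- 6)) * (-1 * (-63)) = 1008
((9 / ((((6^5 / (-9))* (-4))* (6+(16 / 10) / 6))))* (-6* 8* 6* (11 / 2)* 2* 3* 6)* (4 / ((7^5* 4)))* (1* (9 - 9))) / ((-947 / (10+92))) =0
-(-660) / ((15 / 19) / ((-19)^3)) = -5734124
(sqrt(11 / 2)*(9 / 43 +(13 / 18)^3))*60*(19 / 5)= 2792221*sqrt(22) / 41796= 313.35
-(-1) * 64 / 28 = 16 / 7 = 2.29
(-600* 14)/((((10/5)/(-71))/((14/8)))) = 521850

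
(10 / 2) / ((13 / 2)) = 10 / 13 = 0.77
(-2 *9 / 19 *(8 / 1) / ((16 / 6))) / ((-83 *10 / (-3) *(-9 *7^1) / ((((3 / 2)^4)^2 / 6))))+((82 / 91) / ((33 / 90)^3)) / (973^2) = 331370364571821 / 462931557326318080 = 0.00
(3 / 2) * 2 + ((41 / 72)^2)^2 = 83447329 / 26873856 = 3.11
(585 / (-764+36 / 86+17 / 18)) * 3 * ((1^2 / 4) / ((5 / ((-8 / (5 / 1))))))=543348 / 2951405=0.18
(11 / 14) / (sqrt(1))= 11 / 14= 0.79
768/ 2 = 384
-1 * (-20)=20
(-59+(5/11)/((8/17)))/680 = -5107/59840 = -0.09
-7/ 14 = -1/ 2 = -0.50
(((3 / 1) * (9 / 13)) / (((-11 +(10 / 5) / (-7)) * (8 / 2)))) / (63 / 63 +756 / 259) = -6993 / 595660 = -0.01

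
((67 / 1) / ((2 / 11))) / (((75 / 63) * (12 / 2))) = 5159 / 100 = 51.59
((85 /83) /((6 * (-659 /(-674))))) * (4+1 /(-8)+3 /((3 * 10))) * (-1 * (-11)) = 3340007 /437576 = 7.63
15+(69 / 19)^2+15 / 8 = 86823 / 2888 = 30.06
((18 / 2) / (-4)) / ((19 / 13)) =-117 / 76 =-1.54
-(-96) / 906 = 16 / 151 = 0.11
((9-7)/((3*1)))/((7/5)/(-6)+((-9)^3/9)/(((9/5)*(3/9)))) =-20/4057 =-0.00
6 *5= 30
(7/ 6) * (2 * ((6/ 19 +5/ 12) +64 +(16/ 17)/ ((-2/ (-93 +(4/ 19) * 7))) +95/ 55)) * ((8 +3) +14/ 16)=163448635/ 53856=3034.92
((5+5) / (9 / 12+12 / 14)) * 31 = 1736 / 9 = 192.89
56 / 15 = 3.73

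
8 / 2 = 4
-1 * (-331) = 331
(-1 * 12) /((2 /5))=-30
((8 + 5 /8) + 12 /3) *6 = 303 /4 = 75.75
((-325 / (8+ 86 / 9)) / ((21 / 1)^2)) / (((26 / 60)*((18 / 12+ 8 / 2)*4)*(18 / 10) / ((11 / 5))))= -125 / 23226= -0.01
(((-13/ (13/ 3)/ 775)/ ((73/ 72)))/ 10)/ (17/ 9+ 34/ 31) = -972/ 7601125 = -0.00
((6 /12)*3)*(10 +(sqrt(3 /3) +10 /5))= 39 /2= 19.50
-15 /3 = -5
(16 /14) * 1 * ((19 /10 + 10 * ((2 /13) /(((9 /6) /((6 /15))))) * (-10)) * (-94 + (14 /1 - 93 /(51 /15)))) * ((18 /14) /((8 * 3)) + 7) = 123846325 /64974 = 1906.09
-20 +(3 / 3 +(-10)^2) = 81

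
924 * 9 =8316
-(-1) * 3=3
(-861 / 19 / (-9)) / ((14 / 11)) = 451 / 114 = 3.96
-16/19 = -0.84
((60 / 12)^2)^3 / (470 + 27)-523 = -491.56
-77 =-77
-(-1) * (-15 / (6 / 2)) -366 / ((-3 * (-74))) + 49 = 1567 / 37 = 42.35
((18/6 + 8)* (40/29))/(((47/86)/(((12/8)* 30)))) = 1702800/1363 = 1249.30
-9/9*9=-9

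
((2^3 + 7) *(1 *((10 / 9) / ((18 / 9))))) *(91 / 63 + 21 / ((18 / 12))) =3475 / 27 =128.70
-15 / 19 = -0.79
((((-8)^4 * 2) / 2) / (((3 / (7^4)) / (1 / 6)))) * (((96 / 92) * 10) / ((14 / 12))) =112394240 / 23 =4886706.09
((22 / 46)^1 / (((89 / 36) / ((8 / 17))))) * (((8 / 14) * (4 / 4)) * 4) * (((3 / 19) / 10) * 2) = 152064 / 23141335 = 0.01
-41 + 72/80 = -401/10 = -40.10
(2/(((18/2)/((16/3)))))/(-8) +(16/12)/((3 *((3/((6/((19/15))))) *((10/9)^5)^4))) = -80581010868487640791/1282500000000000000000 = -0.06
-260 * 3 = -780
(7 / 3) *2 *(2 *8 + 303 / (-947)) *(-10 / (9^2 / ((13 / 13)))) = -2078860 / 230121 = -9.03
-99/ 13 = -7.62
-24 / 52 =-0.46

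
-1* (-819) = 819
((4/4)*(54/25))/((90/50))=6/5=1.20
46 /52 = 23 /26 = 0.88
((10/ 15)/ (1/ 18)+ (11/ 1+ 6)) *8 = 232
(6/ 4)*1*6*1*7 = 63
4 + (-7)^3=-339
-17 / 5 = -3.40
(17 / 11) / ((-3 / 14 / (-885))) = 70210 / 11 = 6382.73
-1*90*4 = -360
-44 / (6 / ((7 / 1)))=-154 / 3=-51.33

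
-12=-12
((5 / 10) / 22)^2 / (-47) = -1 / 90992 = -0.00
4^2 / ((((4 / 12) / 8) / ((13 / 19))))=262.74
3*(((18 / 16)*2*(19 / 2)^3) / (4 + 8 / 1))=61731 / 128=482.27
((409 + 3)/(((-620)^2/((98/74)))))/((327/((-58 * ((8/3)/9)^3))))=-37468928/5721424423425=-0.00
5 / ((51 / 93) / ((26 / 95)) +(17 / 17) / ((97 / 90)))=78182 / 45839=1.71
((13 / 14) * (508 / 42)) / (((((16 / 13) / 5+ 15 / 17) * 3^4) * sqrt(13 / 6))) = 140335 * sqrt(78) / 14848029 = 0.08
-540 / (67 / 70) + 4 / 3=-113132 / 201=-562.85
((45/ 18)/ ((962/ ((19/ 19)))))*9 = 45/ 1924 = 0.02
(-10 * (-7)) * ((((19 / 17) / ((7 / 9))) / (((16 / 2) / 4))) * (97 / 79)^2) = 8044695 / 106097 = 75.82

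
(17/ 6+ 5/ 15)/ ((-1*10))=-19/ 60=-0.32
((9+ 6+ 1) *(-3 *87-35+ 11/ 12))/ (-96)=3541/ 72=49.18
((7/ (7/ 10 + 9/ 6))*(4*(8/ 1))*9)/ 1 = 10080/ 11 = 916.36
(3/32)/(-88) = -3/2816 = -0.00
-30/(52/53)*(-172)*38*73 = 189658380/13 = 14589106.15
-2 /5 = -0.40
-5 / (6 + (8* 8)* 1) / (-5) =1 / 70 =0.01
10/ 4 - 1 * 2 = 0.50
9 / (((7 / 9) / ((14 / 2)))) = 81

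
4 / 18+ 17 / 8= 169 / 72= 2.35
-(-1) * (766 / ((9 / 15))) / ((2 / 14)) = 26810 / 3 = 8936.67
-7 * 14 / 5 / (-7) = 14 / 5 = 2.80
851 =851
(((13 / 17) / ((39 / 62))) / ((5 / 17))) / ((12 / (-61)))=-1891 / 90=-21.01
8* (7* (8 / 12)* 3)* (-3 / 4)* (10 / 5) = -168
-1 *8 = -8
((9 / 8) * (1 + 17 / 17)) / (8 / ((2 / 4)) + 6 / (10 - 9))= 0.10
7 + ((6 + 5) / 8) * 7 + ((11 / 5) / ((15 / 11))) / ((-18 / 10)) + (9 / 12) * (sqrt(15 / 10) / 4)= 3 * sqrt(6) / 32 + 16987 / 1080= 15.96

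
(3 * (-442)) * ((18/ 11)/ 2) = -11934/ 11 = -1084.91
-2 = -2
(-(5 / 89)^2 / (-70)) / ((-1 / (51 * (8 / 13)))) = -1020 / 720811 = -0.00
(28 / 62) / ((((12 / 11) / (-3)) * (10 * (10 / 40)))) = -77 / 155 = -0.50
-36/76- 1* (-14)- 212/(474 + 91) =141177/10735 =13.15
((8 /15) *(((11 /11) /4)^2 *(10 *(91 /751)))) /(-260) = -7 /45060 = -0.00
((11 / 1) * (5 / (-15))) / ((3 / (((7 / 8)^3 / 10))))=-0.08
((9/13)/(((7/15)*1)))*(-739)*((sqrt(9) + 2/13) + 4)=-9278145/1183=-7842.90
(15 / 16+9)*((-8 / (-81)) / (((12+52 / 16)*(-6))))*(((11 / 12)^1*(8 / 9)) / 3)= -1166 / 400221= -0.00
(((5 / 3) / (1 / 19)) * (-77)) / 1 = -7315 / 3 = -2438.33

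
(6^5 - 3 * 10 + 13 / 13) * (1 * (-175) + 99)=-588772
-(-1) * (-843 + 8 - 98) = -933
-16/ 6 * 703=-5624/ 3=-1874.67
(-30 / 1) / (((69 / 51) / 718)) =-366180 / 23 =-15920.87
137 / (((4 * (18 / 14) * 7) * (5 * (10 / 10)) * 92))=137 / 16560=0.01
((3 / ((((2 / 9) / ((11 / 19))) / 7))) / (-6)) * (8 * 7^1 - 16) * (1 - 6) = 34650 / 19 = 1823.68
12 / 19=0.63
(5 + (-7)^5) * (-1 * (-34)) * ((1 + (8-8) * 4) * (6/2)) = -1713804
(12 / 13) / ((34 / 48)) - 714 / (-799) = 2.20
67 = 67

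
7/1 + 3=10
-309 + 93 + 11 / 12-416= -7573 / 12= -631.08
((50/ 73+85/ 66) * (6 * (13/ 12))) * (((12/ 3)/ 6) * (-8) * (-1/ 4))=123565/ 7227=17.10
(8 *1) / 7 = 8 / 7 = 1.14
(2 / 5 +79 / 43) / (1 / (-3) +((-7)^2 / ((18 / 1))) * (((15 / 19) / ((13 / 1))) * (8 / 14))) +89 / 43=-92552 / 12685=-7.30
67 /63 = 1.06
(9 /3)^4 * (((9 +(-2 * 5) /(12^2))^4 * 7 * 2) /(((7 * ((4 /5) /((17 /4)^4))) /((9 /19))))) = 71385430271355605 /358612992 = 199059799.46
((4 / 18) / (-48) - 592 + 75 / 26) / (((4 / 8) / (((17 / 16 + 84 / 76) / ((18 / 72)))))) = -1090150091 / 106704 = -10216.58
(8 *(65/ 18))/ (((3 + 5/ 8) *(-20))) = -104/ 261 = -0.40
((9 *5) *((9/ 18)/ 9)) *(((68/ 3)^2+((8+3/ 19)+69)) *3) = 252625/ 57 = 4432.02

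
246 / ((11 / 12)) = 268.36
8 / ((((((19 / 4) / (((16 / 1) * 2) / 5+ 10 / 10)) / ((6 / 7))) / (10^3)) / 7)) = 1420800 / 19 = 74778.95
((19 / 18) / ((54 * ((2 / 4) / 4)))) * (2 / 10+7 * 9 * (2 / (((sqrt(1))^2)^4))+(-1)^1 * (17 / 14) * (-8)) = 180766 / 8505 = 21.25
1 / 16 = 0.06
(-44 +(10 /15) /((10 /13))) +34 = -137 /15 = -9.13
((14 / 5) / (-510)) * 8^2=-448 / 1275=-0.35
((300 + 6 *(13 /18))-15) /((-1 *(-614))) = 434 /921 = 0.47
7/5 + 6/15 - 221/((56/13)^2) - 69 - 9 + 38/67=-91968747/1050560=-87.54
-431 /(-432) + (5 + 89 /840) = 92287 /15120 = 6.10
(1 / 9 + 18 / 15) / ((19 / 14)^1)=826 / 855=0.97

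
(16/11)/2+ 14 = 162/11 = 14.73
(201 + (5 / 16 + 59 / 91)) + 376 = 841511 / 1456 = 577.96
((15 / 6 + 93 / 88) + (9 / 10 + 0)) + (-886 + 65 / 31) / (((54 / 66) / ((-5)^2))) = -3314973881 / 122760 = -27003.70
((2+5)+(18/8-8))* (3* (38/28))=285/56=5.09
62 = 62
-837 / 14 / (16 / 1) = -837 / 224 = -3.74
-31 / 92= -0.34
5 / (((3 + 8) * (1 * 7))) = 5 / 77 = 0.06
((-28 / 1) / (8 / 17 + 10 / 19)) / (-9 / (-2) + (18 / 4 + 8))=-38 / 23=-1.65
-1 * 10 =-10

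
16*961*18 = 276768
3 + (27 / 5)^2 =804 / 25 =32.16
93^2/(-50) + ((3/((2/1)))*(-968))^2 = 105406551/50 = 2108131.02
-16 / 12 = -4 / 3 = -1.33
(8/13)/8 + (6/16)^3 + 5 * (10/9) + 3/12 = 355543/59904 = 5.94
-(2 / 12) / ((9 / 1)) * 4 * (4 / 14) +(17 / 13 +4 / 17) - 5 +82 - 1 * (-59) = 5744149 / 41769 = 137.52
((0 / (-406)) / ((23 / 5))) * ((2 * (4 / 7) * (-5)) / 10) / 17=0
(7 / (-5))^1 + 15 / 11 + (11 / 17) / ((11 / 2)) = 76 / 935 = 0.08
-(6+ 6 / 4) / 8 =-15 / 16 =-0.94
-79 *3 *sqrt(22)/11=-237 *sqrt(22)/11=-101.06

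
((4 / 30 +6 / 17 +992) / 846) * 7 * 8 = 7086352 / 107865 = 65.70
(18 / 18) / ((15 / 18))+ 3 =21 / 5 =4.20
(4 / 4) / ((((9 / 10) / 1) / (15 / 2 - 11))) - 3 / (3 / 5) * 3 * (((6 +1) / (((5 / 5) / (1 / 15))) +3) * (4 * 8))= -15011 / 9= -1667.89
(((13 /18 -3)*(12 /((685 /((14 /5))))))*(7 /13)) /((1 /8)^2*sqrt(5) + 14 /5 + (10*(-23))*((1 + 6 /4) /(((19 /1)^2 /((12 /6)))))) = 67024611584*sqrt(5) /10514371144173 + 2756735270912 /17523951906955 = 0.17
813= 813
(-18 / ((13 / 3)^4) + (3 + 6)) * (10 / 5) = 511182 / 28561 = 17.90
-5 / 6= -0.83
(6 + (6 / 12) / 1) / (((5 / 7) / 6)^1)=273 / 5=54.60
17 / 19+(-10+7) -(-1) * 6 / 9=-82 / 57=-1.44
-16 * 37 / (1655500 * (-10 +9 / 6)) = 296 / 7035875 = 0.00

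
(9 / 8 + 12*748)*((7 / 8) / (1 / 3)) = 1508157 / 64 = 23564.95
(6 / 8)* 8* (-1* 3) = -18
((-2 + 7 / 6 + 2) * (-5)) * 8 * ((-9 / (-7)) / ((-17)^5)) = 60 / 1419857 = 0.00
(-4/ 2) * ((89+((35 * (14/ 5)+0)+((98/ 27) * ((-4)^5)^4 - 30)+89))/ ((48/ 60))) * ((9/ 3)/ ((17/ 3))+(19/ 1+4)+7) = -304593466314760.95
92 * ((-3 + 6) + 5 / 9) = 2944 / 9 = 327.11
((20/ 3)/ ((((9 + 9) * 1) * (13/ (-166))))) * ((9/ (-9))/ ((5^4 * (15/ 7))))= 2324/ 658125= 0.00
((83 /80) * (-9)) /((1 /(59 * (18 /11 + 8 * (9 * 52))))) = -907947873 /440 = -2063517.89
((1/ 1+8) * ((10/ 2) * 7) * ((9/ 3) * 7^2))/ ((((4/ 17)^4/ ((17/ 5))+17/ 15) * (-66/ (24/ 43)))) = -345.24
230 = 230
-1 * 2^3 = -8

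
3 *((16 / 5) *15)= 144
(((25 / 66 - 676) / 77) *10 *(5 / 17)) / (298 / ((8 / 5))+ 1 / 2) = -262300 / 1898127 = -0.14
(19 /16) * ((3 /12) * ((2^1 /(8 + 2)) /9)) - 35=-34.99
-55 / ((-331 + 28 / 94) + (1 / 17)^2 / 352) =262966880 / 1581158257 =0.17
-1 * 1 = -1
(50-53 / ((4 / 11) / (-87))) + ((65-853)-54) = 47553 / 4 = 11888.25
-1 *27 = -27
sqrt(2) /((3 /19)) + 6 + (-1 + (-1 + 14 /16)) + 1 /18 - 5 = -5 /72 + 19 * sqrt(2) /3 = 8.89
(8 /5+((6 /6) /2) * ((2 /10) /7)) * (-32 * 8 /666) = -7232 /11655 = -0.62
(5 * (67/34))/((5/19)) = 1273/34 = 37.44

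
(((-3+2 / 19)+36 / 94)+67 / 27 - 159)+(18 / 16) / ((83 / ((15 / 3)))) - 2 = -2576962069 / 16009704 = -160.96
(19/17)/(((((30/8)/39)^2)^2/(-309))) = -42926497536/10625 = -4040140.94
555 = 555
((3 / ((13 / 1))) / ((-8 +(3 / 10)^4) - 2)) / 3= -10000 / 1298947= -0.01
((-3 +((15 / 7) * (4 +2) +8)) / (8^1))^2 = 15625 / 3136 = 4.98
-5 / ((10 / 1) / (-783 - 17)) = 400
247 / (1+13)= 247 / 14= 17.64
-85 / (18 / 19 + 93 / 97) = -156655 / 3513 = -44.59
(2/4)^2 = 1/4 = 0.25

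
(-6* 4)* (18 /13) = -432 /13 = -33.23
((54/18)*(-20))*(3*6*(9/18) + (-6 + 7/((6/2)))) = -320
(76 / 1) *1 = 76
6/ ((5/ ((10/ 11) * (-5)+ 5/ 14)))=-387/ 77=-5.03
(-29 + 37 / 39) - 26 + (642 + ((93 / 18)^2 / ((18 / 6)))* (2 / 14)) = 5790853 / 9828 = 589.22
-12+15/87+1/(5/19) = -1164/145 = -8.03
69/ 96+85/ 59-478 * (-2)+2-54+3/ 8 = 1711537/ 1888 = 906.53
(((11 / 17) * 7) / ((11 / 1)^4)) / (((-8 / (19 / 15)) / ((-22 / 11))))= 133 / 1357620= 0.00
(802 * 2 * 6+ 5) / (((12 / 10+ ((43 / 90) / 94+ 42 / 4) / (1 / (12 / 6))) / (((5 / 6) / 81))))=11314075 / 2536623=4.46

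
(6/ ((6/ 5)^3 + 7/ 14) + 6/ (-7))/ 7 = 7158/ 27293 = 0.26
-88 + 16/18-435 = -4699/9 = -522.11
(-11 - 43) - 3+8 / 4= -55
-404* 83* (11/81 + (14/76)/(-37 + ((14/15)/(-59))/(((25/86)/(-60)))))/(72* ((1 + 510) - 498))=-167349300871/35839019268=-4.67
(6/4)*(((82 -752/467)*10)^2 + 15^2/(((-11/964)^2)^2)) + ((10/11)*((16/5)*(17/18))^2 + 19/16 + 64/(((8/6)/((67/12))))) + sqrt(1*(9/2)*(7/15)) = sqrt(210)/10 + 411919008186988263364663/20690905997520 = 19908215148.55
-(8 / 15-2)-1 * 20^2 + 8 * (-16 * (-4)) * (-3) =-29018 / 15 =-1934.53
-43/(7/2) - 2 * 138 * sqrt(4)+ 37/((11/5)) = -42155/77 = -547.47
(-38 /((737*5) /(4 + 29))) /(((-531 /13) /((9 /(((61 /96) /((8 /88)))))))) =142272 /13262315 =0.01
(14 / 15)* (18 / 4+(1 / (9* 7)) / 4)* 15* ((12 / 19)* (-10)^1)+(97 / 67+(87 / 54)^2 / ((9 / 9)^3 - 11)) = -1637671273 / 4124520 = -397.06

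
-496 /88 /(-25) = 62 /275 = 0.23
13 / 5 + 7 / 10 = 33 / 10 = 3.30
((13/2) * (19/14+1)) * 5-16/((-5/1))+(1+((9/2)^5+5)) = 2162819/1120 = 1931.09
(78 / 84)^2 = 169 / 196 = 0.86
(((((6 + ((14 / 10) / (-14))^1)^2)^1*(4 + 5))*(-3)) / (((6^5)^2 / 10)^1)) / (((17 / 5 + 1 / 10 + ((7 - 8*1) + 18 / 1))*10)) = -3481 / 4590950400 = -0.00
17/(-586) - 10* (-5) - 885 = -489327/586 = -835.03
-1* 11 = -11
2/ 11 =0.18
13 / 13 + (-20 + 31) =12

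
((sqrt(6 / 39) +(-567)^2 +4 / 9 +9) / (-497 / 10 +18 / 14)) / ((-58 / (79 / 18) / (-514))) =-2056125619030 / 7960761-710605 * sqrt(26) / 11498877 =-258282.86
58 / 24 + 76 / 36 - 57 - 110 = -5849 / 36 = -162.47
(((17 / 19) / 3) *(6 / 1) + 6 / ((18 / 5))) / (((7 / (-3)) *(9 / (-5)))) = 985 / 1197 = 0.82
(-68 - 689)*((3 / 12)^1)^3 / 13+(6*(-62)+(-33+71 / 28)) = -2349251 / 5824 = -403.37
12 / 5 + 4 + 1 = 37 / 5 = 7.40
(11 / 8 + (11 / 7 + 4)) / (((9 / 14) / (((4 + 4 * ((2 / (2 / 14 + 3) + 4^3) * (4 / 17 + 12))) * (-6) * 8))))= -921618800 / 561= -1642814.26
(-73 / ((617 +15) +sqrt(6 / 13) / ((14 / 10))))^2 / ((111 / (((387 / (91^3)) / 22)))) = 2363619453567 / 842411128770265025972 -543078390 * sqrt(78) / 1113186134446421641463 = 0.00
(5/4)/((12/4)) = 5/12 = 0.42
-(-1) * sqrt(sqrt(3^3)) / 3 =3^(3 / 4) / 3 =0.76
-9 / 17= -0.53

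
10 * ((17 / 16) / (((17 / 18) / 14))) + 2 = 319 / 2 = 159.50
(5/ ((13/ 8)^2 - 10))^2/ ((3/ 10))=1024000/ 665523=1.54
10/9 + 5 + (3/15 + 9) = 689/45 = 15.31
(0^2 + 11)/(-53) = -11/53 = -0.21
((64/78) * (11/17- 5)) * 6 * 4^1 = -18944/221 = -85.72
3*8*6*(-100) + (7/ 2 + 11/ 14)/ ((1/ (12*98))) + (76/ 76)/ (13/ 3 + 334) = -9500397/ 1015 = -9360.00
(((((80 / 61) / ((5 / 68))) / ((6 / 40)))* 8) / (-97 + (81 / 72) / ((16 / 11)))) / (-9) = 22282240 / 20286099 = 1.10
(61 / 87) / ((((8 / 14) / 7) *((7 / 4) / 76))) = 32452 / 87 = 373.01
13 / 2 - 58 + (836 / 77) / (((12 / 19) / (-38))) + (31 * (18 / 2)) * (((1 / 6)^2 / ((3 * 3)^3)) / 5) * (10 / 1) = -3596170 / 5103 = -704.72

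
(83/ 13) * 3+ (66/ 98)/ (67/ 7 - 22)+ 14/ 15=793006/ 39585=20.03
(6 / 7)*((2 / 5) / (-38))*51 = -306 / 665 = -0.46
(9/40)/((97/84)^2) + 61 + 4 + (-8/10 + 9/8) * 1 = 24649221/376360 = 65.49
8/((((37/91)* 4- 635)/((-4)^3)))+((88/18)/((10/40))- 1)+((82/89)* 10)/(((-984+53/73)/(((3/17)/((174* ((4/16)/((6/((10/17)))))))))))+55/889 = 1659591195181292978/85434060175285563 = 19.43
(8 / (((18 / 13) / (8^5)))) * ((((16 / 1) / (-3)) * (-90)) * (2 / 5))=109051904 / 3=36350634.67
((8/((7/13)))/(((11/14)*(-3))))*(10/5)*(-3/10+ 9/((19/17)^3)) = -29230448/377245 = -77.48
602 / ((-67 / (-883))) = 531566 / 67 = 7933.82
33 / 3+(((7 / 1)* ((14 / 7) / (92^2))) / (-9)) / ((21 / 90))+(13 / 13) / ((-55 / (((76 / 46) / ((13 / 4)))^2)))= 648727537 / 59004660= 10.99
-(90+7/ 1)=-97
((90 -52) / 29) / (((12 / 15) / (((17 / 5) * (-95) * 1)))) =-30685 / 58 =-529.05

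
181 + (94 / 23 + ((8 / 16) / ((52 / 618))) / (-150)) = 11065831 / 59800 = 185.05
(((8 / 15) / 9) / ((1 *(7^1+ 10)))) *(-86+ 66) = -32 / 459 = -0.07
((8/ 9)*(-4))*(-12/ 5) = 128/ 15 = 8.53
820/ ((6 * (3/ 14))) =5740/ 9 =637.78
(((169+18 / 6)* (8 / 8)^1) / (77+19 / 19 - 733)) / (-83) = 172 / 54365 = 0.00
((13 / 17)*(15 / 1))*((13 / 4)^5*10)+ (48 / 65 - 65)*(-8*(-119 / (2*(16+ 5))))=40134.71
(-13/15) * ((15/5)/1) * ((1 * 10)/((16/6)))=-39/4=-9.75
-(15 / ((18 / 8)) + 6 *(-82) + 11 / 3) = 1445 / 3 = 481.67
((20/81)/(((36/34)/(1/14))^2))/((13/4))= 1445/4179357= 0.00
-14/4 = -7/2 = -3.50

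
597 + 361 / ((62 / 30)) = 23922 / 31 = 771.68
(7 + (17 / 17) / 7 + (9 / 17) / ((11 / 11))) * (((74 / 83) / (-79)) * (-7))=814 / 1343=0.61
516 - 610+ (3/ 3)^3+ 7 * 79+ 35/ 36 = 16595/ 36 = 460.97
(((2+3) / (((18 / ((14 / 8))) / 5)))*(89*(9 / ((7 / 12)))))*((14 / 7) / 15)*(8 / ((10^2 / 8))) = 1424 / 5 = 284.80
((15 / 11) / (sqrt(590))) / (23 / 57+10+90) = 171 * sqrt(590) / 7428454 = 0.00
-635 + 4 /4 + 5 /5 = -633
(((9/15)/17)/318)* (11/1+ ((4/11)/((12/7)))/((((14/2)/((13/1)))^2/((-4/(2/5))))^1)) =851/2081310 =0.00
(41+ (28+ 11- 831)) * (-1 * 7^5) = 12622057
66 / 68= 33 / 34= 0.97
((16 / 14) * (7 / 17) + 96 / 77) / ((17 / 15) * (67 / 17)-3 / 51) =30 / 77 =0.39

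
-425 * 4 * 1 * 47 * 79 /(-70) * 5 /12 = 1578025 /42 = 37572.02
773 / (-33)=-773 / 33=-23.42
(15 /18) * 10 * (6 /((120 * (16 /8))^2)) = 1 /1152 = 0.00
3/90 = 1/30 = 0.03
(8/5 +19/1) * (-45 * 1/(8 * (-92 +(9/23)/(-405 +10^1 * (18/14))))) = 2167635/1721032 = 1.26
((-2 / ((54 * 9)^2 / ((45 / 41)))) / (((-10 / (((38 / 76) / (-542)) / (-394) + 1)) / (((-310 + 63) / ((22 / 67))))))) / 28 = -15671903 / 627687615744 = -0.00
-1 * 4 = -4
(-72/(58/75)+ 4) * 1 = -89.10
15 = 15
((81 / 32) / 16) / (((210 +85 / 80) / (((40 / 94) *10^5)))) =5062500 / 158719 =31.90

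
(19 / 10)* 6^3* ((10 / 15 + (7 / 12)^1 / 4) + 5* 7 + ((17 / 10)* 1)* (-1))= 1399977 / 100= 13999.77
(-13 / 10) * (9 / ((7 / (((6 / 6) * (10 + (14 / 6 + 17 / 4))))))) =-7761 / 280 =-27.72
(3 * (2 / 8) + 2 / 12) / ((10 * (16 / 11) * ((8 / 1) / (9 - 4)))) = 121 / 3072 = 0.04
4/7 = 0.57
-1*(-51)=51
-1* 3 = -3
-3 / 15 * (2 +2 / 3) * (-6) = 16 / 5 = 3.20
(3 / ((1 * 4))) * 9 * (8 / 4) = 27 / 2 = 13.50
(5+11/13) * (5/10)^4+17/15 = 1169/780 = 1.50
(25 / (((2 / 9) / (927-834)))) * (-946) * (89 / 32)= -27527491.41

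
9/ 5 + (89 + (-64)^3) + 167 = -1309431/ 5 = -261886.20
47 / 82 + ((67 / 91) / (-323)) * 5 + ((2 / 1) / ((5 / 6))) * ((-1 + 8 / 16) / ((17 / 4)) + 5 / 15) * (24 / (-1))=-11.86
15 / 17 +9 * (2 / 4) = 183 / 34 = 5.38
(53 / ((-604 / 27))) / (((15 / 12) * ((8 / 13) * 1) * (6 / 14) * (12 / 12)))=-43407 / 6040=-7.19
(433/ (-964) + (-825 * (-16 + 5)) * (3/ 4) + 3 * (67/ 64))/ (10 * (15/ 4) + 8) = 105021113/ 701792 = 149.65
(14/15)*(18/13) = 84/65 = 1.29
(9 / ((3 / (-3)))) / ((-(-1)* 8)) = -9 / 8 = -1.12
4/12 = 0.33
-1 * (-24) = 24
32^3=32768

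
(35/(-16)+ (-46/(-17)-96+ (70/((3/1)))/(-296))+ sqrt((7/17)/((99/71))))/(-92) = 1.03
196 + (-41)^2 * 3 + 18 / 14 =36682 / 7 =5240.29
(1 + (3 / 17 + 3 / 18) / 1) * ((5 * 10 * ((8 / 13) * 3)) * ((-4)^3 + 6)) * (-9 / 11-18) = 135320.61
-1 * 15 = -15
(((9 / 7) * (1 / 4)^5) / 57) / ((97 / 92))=69 / 3302656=0.00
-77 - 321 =-398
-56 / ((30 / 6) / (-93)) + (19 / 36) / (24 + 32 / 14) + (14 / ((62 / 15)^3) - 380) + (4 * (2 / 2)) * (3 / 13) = 8500860127571 / 12826812960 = 662.74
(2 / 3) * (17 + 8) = 50 / 3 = 16.67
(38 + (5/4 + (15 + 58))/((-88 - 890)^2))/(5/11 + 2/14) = 1243856845/19554784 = 63.61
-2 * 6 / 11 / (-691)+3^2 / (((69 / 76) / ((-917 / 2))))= -794593062 / 174823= -4545.13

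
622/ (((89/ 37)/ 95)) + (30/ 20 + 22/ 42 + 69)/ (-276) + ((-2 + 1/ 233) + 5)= 5905797728009/ 240383304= 24568.25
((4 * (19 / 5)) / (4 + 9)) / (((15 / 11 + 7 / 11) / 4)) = 152 / 65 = 2.34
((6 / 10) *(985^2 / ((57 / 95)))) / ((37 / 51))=49481475 / 37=1337337.16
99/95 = 1.04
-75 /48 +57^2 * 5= 259895 /16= 16243.44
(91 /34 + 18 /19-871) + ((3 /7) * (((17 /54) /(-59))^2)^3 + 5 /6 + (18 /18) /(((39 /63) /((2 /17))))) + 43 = -8436906694906620746544934969 /10247013036412639381492416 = -823.35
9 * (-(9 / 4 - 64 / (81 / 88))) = 21799 / 36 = 605.53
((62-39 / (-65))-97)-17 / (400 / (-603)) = -3509 / 400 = -8.77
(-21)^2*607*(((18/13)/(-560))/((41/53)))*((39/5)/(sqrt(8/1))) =-54722871*sqrt(2)/32800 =-2359.45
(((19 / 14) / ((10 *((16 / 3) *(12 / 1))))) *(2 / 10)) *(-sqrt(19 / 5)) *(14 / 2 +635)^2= -1957779 *sqrt(95) / 56000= -340.75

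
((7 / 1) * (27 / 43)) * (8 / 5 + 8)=9072 / 215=42.20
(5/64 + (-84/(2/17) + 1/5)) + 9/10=-228103/320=-712.82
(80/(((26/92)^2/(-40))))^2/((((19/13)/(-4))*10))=-18339659776000/41743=-439346951.01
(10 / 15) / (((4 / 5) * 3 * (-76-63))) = -5 / 2502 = -0.00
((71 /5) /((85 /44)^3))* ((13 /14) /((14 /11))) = 216218288 /150460625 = 1.44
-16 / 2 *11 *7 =-616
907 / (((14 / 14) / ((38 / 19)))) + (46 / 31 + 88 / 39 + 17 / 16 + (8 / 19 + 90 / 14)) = 4696950877 / 2572752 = 1825.65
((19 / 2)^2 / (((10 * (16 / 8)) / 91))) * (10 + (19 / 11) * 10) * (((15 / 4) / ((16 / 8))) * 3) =22174425 / 352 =62995.53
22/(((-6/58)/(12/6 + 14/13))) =-25520/39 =-654.36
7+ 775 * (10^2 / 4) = 19382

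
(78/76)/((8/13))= 507/304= 1.67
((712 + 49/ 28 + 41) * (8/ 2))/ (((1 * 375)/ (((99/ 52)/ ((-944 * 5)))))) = -99627/ 30680000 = -0.00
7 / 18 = 0.39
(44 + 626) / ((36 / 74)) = 12395 / 9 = 1377.22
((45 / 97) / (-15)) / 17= -3 / 1649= -0.00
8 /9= 0.89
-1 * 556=-556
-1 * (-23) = 23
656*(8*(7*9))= 330624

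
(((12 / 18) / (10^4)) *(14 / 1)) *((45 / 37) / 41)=21 / 758500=0.00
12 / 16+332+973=5223 / 4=1305.75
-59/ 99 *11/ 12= -59/ 108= -0.55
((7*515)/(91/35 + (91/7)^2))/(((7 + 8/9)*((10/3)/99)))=292005/3692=79.09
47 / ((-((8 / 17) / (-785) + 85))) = -627215 / 1134317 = -0.55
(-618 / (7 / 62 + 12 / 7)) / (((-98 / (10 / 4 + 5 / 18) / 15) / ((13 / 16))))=399125 / 3416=116.84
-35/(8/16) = -70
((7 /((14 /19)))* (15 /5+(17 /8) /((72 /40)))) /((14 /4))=817 /72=11.35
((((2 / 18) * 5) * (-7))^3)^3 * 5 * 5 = -1970390966796875 / 387420489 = -5085923.49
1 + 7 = 8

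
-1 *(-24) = 24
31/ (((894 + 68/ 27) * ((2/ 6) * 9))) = 0.01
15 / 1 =15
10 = 10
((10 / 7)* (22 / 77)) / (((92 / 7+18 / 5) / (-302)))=-15100 / 2051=-7.36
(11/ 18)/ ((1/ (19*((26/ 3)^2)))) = 70642/ 81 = 872.12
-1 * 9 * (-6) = 54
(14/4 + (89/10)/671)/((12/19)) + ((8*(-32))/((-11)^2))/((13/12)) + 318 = 617188333/1919060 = 321.61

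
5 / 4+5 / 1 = 25 / 4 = 6.25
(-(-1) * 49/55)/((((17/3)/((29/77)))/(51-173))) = -74298/10285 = -7.22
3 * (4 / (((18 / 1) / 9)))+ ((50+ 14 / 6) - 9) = 148 / 3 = 49.33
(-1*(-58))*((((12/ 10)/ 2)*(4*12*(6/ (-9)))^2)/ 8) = 4454.40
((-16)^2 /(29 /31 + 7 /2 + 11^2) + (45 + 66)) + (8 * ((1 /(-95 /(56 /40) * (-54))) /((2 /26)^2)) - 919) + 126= -67782337886 /99740025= -679.59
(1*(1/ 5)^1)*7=7/ 5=1.40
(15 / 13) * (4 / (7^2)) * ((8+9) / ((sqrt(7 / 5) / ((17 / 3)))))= 5780 * sqrt(35) / 4459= 7.67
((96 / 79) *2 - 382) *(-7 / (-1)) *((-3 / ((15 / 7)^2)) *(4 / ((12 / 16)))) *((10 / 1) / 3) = 329126336 / 10665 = 30860.42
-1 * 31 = -31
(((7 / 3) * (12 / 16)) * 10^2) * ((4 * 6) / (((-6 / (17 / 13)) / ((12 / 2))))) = -71400 / 13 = -5492.31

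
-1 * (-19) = 19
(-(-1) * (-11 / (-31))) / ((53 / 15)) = 165 / 1643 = 0.10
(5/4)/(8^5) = 5/131072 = 0.00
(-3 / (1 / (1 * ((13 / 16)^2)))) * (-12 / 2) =1521 / 128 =11.88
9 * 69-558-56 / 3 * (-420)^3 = 1382976063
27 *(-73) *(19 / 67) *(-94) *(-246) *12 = -10391648112 / 67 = -155099225.55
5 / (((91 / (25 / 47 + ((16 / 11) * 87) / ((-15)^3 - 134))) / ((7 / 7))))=0.03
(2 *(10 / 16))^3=125 / 64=1.95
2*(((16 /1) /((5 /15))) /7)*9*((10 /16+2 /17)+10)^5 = 179727628493249127 /10177534976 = 17659249.41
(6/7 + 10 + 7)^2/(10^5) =5/1568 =0.00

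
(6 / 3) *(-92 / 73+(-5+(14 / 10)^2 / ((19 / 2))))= -419842 / 34675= -12.11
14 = 14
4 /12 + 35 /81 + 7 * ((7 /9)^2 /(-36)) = 1889 /2916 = 0.65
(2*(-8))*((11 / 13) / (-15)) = 176 / 195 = 0.90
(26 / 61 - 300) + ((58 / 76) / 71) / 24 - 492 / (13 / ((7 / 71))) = -15574188235 / 51348336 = -303.30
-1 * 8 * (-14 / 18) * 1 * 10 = 560 / 9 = 62.22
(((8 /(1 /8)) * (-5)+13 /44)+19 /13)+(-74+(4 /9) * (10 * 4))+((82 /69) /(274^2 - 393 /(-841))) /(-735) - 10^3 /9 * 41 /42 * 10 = -8017610226989881607 /5494820855984460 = -1459.12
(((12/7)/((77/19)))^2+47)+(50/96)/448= 42107316487/892480512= 47.18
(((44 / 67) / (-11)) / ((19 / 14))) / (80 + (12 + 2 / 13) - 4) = -364 / 729429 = -0.00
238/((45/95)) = 4522/9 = 502.44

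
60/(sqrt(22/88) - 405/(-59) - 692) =-2360/26929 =-0.09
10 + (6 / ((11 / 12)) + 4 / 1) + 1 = 237 / 11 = 21.55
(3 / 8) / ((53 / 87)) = 261 / 424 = 0.62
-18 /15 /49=-0.02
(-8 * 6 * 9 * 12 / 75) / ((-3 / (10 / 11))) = 1152 / 55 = 20.95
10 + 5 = 15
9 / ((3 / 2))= 6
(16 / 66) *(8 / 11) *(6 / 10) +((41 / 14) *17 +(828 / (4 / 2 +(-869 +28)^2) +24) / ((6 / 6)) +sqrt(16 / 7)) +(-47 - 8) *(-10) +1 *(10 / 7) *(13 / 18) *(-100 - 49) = 4 *sqrt(7) / 7 +402370921339 / 855812430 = 471.67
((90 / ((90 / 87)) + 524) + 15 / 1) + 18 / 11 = 627.64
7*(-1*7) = -49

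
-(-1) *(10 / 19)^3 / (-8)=-125 / 6859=-0.02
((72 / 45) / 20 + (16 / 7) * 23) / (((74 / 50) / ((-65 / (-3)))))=598910 / 777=770.80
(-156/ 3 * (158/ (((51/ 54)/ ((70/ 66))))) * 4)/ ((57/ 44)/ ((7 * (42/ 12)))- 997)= 676341120/ 18270053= 37.02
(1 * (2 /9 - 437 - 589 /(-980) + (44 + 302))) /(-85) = 795359 /749700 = 1.06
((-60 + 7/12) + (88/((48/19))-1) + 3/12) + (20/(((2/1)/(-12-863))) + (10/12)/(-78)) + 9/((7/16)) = -28680635/3276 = -8754.77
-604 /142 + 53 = 48.75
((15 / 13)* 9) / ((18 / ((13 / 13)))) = 15 / 26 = 0.58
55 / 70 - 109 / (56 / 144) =-559 / 2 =-279.50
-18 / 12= -3 / 2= -1.50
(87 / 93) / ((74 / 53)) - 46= -103987 / 2294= -45.33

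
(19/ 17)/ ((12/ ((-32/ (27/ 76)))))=-11552/ 1377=-8.39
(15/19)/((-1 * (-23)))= 15/437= 0.03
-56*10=-560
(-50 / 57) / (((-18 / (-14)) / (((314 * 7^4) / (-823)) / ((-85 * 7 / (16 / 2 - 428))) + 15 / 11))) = 1287310150 / 2924119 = 440.24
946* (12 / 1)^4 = 19616256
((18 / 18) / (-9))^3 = -1 / 729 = -0.00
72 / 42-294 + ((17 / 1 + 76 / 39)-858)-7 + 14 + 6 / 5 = -1533082 / 1365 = -1123.14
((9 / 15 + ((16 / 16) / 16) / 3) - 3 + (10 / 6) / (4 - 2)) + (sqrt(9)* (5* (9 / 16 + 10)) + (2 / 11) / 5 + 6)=43013 / 264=162.93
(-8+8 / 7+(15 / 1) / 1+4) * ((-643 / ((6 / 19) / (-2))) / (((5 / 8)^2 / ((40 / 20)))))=26584192 / 105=253182.78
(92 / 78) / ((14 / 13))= 23 / 21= 1.10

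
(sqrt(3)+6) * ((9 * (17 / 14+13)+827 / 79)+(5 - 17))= 139795 * sqrt(3) / 1106+419385 / 553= 977.31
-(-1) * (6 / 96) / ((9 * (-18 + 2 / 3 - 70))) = -1 / 12576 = -0.00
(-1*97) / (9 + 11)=-97 / 20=-4.85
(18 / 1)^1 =18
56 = 56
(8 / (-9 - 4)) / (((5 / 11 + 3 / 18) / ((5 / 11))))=-240 / 533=-0.45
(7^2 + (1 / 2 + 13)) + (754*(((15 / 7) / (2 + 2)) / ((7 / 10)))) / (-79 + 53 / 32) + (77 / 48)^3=3526911991 / 59609088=59.17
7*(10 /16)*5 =175 /8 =21.88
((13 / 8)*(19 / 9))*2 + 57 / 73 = 20083 / 2628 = 7.64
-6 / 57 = -0.11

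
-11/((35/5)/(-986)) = 10846/7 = 1549.43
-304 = -304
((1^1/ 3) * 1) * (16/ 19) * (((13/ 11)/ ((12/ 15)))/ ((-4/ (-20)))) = 1300/ 627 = 2.07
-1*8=-8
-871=-871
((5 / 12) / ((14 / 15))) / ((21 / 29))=725 / 1176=0.62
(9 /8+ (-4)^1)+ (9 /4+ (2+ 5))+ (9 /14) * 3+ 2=577 /56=10.30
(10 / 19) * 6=60 / 19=3.16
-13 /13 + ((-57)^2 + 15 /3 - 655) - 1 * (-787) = 3385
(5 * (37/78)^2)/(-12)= -6845/73008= -0.09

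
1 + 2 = 3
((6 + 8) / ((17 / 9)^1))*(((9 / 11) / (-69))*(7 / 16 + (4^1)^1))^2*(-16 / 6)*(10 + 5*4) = -14291235 / 8705224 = -1.64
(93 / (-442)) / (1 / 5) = -465 / 442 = -1.05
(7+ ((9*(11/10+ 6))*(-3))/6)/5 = -499/100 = -4.99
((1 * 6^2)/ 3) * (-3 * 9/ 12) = -27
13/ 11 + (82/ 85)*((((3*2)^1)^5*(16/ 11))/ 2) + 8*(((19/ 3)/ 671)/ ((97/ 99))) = 30189912997/ 5532395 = 5456.93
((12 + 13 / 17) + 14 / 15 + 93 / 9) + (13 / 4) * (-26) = -30839 / 510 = -60.47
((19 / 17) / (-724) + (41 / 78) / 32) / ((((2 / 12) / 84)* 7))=342903 / 320008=1.07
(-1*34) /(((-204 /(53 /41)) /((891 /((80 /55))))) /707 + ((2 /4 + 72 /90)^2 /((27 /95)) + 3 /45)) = -4896710280 /865939801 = -5.65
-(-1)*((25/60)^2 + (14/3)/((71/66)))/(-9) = -46127/92016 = -0.50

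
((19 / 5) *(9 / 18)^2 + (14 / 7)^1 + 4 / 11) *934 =340443 / 110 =3094.94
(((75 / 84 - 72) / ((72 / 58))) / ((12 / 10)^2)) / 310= -288695 / 2249856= -0.13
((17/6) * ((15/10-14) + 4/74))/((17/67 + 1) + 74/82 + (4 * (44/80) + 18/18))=-71682965/10887916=-6.58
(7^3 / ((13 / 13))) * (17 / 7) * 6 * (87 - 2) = 424830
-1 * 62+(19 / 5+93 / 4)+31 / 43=-34.23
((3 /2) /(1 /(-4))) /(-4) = 3 /2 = 1.50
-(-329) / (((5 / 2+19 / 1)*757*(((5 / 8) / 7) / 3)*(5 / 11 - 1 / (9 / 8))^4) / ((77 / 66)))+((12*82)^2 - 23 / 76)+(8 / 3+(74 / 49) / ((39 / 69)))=78250096704227281897573 / 80813225491269180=968283.30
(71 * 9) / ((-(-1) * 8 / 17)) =10863 / 8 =1357.88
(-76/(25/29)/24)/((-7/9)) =1653/350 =4.72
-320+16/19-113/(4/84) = -51151/19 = -2692.16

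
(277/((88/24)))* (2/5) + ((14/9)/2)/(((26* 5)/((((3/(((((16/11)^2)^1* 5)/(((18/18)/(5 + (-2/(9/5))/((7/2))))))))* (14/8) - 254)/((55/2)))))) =1465832237381/48597120000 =30.16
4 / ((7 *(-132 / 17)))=-17 / 231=-0.07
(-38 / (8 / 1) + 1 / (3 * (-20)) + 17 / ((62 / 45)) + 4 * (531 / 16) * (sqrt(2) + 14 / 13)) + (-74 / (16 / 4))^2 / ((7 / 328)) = 16375.13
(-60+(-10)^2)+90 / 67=2770 / 67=41.34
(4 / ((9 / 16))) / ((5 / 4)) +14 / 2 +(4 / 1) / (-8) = 1097 / 90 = 12.19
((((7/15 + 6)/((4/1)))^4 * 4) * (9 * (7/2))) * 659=408385573253/720000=567202.19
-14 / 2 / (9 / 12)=-28 / 3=-9.33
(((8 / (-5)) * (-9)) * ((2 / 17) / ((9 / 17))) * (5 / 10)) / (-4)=-2 / 5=-0.40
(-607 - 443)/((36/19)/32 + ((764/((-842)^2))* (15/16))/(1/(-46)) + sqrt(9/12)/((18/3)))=7280480843722800/11252267173069 - 47630470949212200* sqrt(3)/11252267173069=-6684.69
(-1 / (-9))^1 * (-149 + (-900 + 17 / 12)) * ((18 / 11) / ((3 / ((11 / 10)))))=-69.84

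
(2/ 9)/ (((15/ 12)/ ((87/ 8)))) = 29/ 15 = 1.93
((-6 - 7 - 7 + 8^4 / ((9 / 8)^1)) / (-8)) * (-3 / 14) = 8147 / 84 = 96.99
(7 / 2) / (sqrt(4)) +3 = 19 / 4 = 4.75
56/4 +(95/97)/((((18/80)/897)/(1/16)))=150173/582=258.03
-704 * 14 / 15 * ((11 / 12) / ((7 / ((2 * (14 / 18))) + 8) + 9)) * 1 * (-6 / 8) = 13552 / 645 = 21.01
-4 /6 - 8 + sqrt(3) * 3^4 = -26 /3 + 81 * sqrt(3) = 131.63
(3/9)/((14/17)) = 17/42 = 0.40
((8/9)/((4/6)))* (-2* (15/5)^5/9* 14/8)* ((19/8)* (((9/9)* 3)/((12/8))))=-1197/2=-598.50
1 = 1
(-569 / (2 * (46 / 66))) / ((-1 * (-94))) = -18777 / 4324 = -4.34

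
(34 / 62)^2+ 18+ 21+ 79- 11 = 103116 / 961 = 107.30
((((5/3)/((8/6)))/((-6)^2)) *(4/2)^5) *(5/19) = 50/171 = 0.29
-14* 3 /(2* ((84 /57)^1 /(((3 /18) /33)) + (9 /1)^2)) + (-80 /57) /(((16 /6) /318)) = -7510507 /44859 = -167.42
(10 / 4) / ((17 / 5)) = 0.74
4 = 4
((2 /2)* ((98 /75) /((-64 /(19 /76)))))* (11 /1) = -539 /9600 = -0.06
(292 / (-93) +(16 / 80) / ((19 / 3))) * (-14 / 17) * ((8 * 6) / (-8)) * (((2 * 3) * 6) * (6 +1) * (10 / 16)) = -24220602 / 10013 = -2418.92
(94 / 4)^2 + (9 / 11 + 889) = 63451 / 44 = 1442.07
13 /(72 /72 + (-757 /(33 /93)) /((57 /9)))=-2717 /70192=-0.04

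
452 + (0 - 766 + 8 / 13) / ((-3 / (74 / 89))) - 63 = 601.13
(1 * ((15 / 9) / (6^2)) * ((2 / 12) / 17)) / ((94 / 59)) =295 / 1035504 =0.00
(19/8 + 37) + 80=955/8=119.38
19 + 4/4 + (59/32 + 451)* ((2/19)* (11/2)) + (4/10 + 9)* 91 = 3458221/3040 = 1137.57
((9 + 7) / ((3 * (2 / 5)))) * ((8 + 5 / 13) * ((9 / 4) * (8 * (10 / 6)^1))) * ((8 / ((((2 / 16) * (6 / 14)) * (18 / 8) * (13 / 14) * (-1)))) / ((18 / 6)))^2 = 27442177638400 / 14414517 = 1903787.52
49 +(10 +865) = 924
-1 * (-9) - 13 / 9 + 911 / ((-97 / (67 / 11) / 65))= -3710.72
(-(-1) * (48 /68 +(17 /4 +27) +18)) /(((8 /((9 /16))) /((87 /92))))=2659851 /800768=3.32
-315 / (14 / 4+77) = -3.91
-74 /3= -24.67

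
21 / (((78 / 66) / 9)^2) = 205821 / 169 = 1217.88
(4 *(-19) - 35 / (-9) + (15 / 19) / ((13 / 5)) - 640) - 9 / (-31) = -49032781 / 68913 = -711.52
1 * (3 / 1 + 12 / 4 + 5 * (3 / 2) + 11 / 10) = 73 / 5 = 14.60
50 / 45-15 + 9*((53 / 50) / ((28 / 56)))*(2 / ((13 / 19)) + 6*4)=58477 / 117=499.80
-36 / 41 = -0.88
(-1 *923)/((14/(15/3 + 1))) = -2769/7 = -395.57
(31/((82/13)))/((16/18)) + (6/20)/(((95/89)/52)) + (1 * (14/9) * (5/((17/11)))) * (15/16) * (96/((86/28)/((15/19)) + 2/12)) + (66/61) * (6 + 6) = 3321286510579/22942173200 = 144.77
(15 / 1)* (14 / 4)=105 / 2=52.50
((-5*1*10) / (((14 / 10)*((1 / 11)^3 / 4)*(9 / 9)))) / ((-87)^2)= -1331000 / 52983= -25.12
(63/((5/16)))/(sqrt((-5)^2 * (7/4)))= 288 * sqrt(7)/25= 30.48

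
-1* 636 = -636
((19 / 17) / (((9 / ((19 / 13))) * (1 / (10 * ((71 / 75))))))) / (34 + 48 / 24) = 25631 / 537030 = 0.05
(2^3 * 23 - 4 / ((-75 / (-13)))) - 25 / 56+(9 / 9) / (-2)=182.36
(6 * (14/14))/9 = 2/3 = 0.67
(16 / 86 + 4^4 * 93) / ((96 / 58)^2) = 107621929 / 12384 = 8690.40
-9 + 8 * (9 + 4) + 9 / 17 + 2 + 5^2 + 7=2202 / 17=129.53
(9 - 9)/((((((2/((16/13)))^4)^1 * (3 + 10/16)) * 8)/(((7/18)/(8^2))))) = 0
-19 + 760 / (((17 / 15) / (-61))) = -695723 / 17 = -40924.88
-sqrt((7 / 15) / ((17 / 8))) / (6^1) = -sqrt(3570) / 765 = -0.08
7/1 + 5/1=12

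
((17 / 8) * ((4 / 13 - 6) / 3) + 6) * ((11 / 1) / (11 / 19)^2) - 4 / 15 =183949 / 2860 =64.32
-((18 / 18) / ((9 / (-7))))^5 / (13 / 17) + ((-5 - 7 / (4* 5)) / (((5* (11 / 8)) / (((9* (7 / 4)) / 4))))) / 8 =-0.01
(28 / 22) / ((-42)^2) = 1 / 1386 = 0.00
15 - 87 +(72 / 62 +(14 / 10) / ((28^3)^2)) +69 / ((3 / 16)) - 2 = 3149497344031 / 10670428160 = 295.16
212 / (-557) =-212 / 557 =-0.38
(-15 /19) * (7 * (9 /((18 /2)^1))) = -105 /19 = -5.53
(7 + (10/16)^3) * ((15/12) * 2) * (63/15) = 77889/1024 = 76.06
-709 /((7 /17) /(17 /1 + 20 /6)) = -735233 /21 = -35011.10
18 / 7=2.57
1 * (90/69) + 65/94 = 4315/2162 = 2.00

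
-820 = -820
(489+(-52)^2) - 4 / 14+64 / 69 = 1542529 / 483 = 3193.64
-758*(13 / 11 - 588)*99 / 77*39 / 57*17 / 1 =9731958210 / 1463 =6652056.19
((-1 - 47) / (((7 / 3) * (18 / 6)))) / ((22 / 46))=-14.34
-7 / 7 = -1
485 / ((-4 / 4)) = -485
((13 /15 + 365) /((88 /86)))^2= 3480528016 /27225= 127843.09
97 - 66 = 31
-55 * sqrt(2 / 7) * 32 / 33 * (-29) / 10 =464 * sqrt(14) / 21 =82.67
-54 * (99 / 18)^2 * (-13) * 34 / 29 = 722007 / 29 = 24896.79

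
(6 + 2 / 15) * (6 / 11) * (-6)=-1104 / 55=-20.07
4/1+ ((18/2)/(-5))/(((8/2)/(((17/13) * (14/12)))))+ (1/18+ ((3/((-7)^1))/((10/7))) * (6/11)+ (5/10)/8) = 336461/102960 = 3.27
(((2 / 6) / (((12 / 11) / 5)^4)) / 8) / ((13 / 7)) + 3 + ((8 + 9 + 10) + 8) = 309900391 / 6469632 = 47.90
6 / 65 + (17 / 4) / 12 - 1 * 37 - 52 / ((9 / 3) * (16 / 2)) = -40269 / 1040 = -38.72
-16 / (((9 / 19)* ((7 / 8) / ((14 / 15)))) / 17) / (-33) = 82688 / 4455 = 18.56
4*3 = 12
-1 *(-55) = 55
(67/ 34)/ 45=67/ 1530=0.04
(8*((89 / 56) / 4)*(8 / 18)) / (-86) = -89 / 5418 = -0.02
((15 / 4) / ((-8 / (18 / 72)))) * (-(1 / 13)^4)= 15 / 3655808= 0.00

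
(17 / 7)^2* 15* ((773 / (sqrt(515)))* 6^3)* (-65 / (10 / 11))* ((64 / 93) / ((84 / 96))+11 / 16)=-13242512398401* sqrt(515) / 4380796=-68599503.56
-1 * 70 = -70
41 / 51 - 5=-4.20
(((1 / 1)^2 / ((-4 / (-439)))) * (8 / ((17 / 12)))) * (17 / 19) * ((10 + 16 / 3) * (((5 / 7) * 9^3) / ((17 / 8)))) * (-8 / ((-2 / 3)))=56530275840 / 2261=25002333.41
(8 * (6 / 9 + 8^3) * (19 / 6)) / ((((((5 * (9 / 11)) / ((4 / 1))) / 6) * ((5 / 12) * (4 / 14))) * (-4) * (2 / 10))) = -36001504 / 45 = -800033.42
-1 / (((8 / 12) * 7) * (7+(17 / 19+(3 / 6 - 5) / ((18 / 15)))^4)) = -50043264 / 17156364071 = -0.00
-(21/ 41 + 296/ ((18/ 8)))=-48733/ 369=-132.07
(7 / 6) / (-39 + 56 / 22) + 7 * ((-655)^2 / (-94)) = -1806411572 / 56541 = -31948.70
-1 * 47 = -47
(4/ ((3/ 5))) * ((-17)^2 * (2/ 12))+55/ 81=26065/ 81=321.79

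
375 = 375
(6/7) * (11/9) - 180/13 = -3494/273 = -12.80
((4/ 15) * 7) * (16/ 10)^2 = 1792/ 375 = 4.78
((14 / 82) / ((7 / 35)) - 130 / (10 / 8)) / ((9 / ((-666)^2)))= -208422036 / 41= -5083464.29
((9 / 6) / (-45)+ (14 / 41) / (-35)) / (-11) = 53 / 13530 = 0.00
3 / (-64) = -3 / 64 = -0.05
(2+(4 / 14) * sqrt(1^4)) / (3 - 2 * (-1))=16 / 35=0.46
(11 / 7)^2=2.47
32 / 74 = 16 / 37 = 0.43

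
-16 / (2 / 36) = -288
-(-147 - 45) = 192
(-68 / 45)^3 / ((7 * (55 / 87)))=-9118528 / 11694375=-0.78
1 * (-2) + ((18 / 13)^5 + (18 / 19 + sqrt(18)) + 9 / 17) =3 * sqrt(2) + 547581947 / 119927639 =8.81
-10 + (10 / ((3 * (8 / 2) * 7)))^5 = -1306909195 / 130691232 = -10.00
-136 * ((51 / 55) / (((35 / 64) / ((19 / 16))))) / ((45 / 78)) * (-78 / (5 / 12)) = 4276127232 / 48125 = 88854.59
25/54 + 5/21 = 265/378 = 0.70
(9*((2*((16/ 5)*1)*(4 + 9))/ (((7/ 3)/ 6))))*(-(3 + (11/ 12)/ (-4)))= -26676/ 5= -5335.20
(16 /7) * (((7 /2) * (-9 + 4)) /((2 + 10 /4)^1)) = -80 /9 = -8.89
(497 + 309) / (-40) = -403 / 20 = -20.15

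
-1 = -1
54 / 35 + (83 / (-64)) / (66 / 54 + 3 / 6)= 27423 / 34720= 0.79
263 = 263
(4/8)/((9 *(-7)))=-1/126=-0.01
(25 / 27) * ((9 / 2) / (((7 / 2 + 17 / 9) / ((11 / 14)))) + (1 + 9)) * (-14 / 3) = -361775 / 7857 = -46.04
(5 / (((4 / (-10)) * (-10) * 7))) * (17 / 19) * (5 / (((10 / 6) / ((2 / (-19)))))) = -0.05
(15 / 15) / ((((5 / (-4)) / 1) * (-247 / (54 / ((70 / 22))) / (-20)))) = -9504 / 8645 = -1.10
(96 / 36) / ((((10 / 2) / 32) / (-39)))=-665.60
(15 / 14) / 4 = 15 / 56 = 0.27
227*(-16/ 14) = -1816/ 7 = -259.43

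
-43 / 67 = -0.64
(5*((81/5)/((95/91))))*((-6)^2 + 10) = 339066/95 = 3569.12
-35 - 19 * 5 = -130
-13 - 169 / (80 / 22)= -2379 / 40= -59.48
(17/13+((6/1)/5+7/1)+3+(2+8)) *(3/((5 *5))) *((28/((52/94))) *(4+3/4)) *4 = 54871278/21125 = 2597.46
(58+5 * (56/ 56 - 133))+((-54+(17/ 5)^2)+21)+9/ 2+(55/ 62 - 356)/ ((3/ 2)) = -1326307/ 1550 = -855.68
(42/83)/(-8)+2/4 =145/332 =0.44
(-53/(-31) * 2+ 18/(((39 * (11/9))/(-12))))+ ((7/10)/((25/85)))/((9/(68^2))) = 1218533174/997425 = 1221.68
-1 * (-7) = 7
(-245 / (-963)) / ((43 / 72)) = 1960 / 4601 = 0.43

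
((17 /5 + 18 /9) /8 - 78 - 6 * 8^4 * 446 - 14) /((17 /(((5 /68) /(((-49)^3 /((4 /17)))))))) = 438439493 /4624076296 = 0.09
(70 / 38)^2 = 1225 / 361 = 3.39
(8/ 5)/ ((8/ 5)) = 1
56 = 56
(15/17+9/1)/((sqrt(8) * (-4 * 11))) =-21 * sqrt(2)/374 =-0.08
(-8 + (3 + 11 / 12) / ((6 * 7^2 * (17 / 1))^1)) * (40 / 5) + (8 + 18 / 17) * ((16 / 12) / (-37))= -17841709 / 277389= -64.32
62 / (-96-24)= -31 / 60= -0.52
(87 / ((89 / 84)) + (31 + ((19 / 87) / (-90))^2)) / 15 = 617196728429 / 81847381500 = 7.54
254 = 254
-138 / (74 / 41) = -2829 / 37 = -76.46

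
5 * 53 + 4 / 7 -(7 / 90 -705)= 611411 / 630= 970.49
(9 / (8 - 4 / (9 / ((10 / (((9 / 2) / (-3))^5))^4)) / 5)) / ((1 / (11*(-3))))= -9320174703873 / 242659868872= -38.41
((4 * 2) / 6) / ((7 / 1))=4 / 21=0.19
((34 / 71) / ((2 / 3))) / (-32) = -51 / 2272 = -0.02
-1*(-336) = 336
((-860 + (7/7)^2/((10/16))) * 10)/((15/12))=-34336/5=-6867.20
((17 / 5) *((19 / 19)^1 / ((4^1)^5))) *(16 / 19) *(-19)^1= -17 / 320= -0.05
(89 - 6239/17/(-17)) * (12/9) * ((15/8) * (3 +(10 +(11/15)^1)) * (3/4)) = 48410/17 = 2847.65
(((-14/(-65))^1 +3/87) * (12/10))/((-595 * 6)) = -471/5607875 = -0.00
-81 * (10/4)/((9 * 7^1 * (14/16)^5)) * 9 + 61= 541069/117649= 4.60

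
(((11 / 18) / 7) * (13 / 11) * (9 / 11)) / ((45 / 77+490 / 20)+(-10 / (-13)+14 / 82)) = 6929 / 2136133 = 0.00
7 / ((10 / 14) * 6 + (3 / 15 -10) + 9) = 245 / 122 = 2.01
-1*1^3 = -1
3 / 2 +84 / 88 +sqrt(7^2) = 9.45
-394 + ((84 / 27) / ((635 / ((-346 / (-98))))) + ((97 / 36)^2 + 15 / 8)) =-2216999677 / 5760720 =-384.85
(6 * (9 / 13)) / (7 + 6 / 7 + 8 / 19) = 2394 / 4771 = 0.50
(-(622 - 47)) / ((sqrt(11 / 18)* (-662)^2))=-1725* sqrt(22) / 4820684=-0.00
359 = 359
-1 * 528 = -528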